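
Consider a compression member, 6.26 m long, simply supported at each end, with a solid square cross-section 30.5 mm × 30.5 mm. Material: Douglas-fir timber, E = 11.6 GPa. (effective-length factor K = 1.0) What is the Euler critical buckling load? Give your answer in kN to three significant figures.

I = a⁴/12 = 30.5⁴/12 = 7.211×10^4 mm⁴
I = 7.211×10^4 mm⁴ = 7.211×10^-8 m⁴
Effective length L_e = K·L = 1 × 6.26 = 6.260 m
P_cr = π²EI / L_e² = π² × 11.6×10⁹ × 7.211×10^-8 / 6.260² = 210.7 N

P_cr ≈ 0.211 kN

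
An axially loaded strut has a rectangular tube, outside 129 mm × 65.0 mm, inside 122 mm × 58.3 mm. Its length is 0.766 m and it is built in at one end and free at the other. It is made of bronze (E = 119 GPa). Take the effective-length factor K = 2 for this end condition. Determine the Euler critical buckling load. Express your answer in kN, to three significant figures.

Weak-axis I_min = (h_o·b_o³ − h_i·b_i³)/12 with b_o = 65.0, b_i = 58.30 mm (shorter outer/inner sides).
I_min = (129×65.0³ − 122.0×58.30³)/12 = 9.376×10^5 mm⁴
I = 9.376×10^5 mm⁴ = 9.376×10^-7 m⁴
Effective length L_e = K·L = 2 × 0.766 = 1.532 m
P_cr = π²EI / L_e² = π² × 119×10⁹ × 9.376×10^-7 / 1.532² = 4.692×10^5 N

P_cr ≈ 469 kN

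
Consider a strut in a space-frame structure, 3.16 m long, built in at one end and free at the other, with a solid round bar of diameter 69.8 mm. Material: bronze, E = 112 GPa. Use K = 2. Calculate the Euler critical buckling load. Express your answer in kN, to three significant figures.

P_cr ≈ 32.2 kN

I = πd⁴/64 = π×69.8⁴/64 = 1.165×10^6 mm⁴
I = 1.165×10^6 mm⁴ = 1.165×10^-6 m⁴
Effective length L_e = K·L = 2 × 3.16 = 6.320 m
P_cr = π²EI / L_e² = π² × 112×10⁹ × 1.165×10^-6 / 6.320² = 3.225×10^4 N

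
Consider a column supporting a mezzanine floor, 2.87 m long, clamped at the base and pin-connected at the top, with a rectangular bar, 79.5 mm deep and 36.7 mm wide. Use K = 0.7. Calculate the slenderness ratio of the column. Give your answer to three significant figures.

For a rectangle r_min = b/√12 = 36.7/√12 = 10.59 mm
L_e = K·L = 0.7 × 2.87 m = 2.009 m = 2009.0 mm
λ = L_e / r_min = 2009.0 / 10.59 = 190

λ ≈ 190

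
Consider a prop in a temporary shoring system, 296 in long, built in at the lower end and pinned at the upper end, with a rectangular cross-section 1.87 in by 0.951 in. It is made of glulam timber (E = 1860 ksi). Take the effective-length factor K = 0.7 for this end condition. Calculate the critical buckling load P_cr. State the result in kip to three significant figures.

P_cr ≈ 0.0573 kip

Buckling occurs about the weak axis: I_min = h·b³/12 with b = 0.951 in (the shorter side).
I_min = 1.87×0.951³/12 = 0.1340 in⁴
Effective length L_e = K·L = 0.7 × 296 = 207.2 in
P_cr = π²EI / L_e² = π² × 1860×10³ × 0.1340 / 207.2² = 57.31 lb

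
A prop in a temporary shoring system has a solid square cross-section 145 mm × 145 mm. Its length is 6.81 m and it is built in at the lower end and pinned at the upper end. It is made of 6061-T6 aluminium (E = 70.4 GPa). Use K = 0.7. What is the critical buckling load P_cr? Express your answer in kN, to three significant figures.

P_cr ≈ 1130 kN

I = a⁴/12 = 145⁴/12 = 3.684×10^7 mm⁴
I = 3.684×10^7 mm⁴ = 3.684×10^-5 m⁴
Effective length L_e = K·L = 0.7 × 6.81 = 4.767 m
P_cr = π²EI / L_e² = π² × 70.4×10⁹ × 3.684×10^-5 / 4.767² = 1.126×10^6 N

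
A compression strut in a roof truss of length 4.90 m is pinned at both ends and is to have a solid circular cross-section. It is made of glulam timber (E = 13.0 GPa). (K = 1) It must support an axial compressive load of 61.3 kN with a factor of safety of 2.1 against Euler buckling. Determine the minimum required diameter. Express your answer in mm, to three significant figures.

Required P_cr = n·P = 2.1 × 61.3 = 128.7 kN
L_e = K·L = 1 × 4.90 = 4.900 m
Required I = P_cr·L_e²/(π²E) = 1.287×10^5 × 4.900² / (π² × 1.30×10^10) = 2.409×10^-5 m⁴
I_req = 2.409×10^7 mm⁴
Solid circle: I = πd⁴/64  ⇒  d = (64I/π)^(1/4) = (64×2.409×10^7/π)^(1/4) = 149 mm

d ≈ 149 mm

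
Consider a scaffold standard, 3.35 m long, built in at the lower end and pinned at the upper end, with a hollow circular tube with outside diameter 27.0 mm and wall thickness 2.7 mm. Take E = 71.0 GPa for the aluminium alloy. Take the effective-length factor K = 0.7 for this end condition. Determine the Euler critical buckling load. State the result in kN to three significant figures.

Inner diameter d_i = 27.0 − 2×2.7 = 21.60 mm
I = π(d_o⁴ − d_i⁴)/64 = π(27.0⁴ − 21.60⁴)/64 = 1.540×10^4 mm⁴
I = 1.540×10^4 mm⁴ = 1.540×10^-8 m⁴
Effective length L_e = K·L = 0.7 × 3.35 = 2.345 m
P_cr = π²EI / L_e² = π² × 71.0×10⁹ × 1.540×10^-8 / 2.345² = 1.963×10^3 N

P_cr ≈ 1.96 kN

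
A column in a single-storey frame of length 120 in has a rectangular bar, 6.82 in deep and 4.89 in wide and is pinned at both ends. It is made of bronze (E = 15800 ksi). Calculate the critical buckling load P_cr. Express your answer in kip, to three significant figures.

Buckling occurs about the weak axis: I_min = h·b³/12 with b = 4.89 in (the shorter side).
I_min = 6.82×4.89³/12 = 66.46 in⁴
Effective length L_e = K·L = 1 × 120 = 120.0 in
P_cr = π²EI / L_e² = π² × 15800×10³ × 66.46 / 120.0² = 7.197×10^5 lb

P_cr ≈ 720 kip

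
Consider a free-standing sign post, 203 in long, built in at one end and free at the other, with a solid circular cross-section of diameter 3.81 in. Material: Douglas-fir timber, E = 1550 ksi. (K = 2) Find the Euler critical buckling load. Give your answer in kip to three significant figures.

P_cr ≈ 0.960 kip

I = πd⁴/64 = π×3.81⁴/64 = 10.34 in⁴
Effective length L_e = K·L = 2 × 203 = 406.0 in
P_cr = π²EI / L_e² = π² × 1550×10³ × 10.34 / 406.0² = 960.0 lb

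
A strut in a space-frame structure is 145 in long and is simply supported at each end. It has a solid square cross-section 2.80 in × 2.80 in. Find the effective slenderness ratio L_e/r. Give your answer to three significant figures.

I = a⁴/12 = 2.80⁴/12 = 5.122 in⁴
A = 7.840 in²;  r_min = √(I/A) = √(5.122/7.840) = 0.8083 in
L_e = K·L = 1 × 145 = 145.0 in
λ = L_e / r_min = 145.00 / 0.8083 = 179

λ ≈ 179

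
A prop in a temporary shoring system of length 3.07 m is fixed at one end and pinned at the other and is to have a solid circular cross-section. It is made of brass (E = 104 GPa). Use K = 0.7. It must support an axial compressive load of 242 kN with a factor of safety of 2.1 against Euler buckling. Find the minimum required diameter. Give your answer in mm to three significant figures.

Required P_cr = n·P = 2.1 × 242 = 508.2 kN
L_e = K·L = 0.7 × 3.07 = 2.149 m
Required I = P_cr·L_e²/(π²E) = 5.082×10^5 × 2.149² / (π² × 1.04×10^11) = 2.287×10^-6 m⁴
I_req = 2.287×10^6 mm⁴
Solid circle: I = πd⁴/64  ⇒  d = (64I/π)^(1/4) = (64×2.287×10^6/π)^(1/4) = 82.6 mm

d ≈ 82.6 mm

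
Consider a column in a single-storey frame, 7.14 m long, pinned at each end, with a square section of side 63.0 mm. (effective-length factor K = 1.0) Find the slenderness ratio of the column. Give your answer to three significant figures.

λ ≈ 393

I = a⁴/12 = 63.0⁴/12 = 1.313×10^6 mm⁴
A = 3.969×10^3 mm²;  r_min = √(I/A) = √(1.313×10^6/3.969×10^3) = 18.19 mm
L_e = K·L = 1 × 7.14 m = 7.140 m = 7140.0 mm
λ = L_e / r_min = 7140.0 / 18.19 = 393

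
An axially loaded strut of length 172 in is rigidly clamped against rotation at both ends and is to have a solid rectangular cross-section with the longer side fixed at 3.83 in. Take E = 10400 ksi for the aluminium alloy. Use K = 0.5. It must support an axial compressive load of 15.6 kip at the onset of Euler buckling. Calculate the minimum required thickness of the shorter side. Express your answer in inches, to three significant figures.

L_e = K·L = 0.5 × 172 = 86.00 in
Required I = P_cr·L_e²/(π²E) = 1.560×10^4 × 86.00² / (π² × 1.04×10^7) = 1.124 in⁴
Rectangle, weak axis: I_min = h·b³/12 with h = 3.83 in fixed  ⇒  b = (12I/h)^(1/3) = 1.52 in

b ≈ 1.52 in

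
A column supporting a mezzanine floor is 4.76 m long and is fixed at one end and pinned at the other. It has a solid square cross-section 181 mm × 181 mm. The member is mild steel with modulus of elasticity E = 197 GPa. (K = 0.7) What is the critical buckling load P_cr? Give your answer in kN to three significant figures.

P_cr ≈ 15700 kN

I = a⁴/12 = 181⁴/12 = 8.944×10^7 mm⁴
I = 8.944×10^7 mm⁴ = 8.944×10^-5 m⁴
Effective length L_e = K·L = 0.7 × 4.76 = 3.332 m
P_cr = π²EI / L_e² = π² × 197×10⁹ × 8.944×10^-5 / 3.332² = 1.566×10^7 N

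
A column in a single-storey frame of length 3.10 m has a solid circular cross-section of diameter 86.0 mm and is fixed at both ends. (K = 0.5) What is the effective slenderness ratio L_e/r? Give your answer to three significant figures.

λ ≈ 72.1

For a solid circle r = d/4 = 86.0/4 = 21.50 mm
L_e = K·L = 0.5 × 3.10 m = 1.550 m = 1550.0 mm
λ = L_e / r_min = 1550.0 / 21.50 = 72.1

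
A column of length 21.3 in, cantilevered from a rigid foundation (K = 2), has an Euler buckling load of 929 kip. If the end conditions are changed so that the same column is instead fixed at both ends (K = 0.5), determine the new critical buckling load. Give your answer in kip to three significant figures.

P_cr ∝ 1/K², so P_cr,new = P_cr,old × (K_old/K_new)² = 929 × (2/0.5)²
= 929 × 16.00 = 14900 kip

P_cr ≈ 14900 kip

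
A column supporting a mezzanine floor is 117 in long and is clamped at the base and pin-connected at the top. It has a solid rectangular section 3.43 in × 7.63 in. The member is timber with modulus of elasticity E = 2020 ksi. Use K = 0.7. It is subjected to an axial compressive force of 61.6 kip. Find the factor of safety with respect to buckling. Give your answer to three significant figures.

n ≈ 1.24

Buckling occurs about the weak axis: I_min = h·b³/12 with b = 3.43 in (the shorter side).
I_min = 7.63×3.43³/12 = 25.66 in⁴
Effective length L_e = K·L = 0.7 × 117 = 81.90 in
P_cr = π²EI / L_e² = π² × 2020×10³ × 25.66 / 81.90² = 7.626×10^4 lb
Factor of safety n = P_cr / P = 76.262 / 61.6 = 1.24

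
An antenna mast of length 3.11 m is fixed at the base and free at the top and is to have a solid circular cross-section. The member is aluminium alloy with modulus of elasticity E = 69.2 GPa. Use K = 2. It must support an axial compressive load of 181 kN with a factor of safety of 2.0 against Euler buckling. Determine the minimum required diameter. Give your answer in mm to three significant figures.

Required P_cr = n·P = 2.0 × 181 = 362.0 kN
L_e = K·L = 2 × 3.11 = 6.220 m
Required I = P_cr·L_e²/(π²E) = 3.620×10^5 × 6.220² / (π² × 6.92×10^10) = 2.051×10^-5 m⁴
I_req = 2.051×10^7 mm⁴
Solid circle: I = πd⁴/64  ⇒  d = (64I/π)^(1/4) = (64×2.051×10^7/π)^(1/4) = 143 mm

d ≈ 143 mm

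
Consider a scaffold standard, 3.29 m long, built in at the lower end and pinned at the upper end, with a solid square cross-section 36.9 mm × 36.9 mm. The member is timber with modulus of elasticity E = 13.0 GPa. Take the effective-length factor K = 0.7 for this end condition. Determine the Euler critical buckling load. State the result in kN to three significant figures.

I = a⁴/12 = 36.9⁴/12 = 1.545×10^5 mm⁴
I = 1.545×10^5 mm⁴ = 1.545×10^-7 m⁴
Effective length L_e = K·L = 0.7 × 3.29 = 2.303 m
P_cr = π²EI / L_e² = π² × 13.0×10⁹ × 1.545×10^-7 / 2.303² = 3.737×10^3 N

P_cr ≈ 3.74 kN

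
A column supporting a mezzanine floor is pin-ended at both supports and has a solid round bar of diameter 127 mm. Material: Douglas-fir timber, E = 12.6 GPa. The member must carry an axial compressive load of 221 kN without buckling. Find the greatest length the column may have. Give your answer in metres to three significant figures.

I = πd⁴/64 = π×127⁴/64 = 1.277×10^7 mm⁴
I = 1.277×10^-5 m⁴
At the buckling limit P_cr = P = 2.210×10^5 N
From P_cr = π²EI/(K·L)²:  L = (1/K)·√(π²EI/P_cr) = (1/1)·√(π²×1.26×10^10×1.277×10^-5/2.210×10^5)
L = 2.68 m

L_max ≈ 2.68 m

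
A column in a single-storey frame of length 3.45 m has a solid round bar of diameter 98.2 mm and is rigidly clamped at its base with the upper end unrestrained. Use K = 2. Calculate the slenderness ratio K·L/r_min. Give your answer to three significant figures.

For a solid circle r = d/4 = 98.2/4 = 24.55 mm
L_e = K·L = 2 × 3.45 m = 6.900 m = 6900.0 mm
λ = L_e / r_min = 6900.0 / 24.55 = 281

λ ≈ 281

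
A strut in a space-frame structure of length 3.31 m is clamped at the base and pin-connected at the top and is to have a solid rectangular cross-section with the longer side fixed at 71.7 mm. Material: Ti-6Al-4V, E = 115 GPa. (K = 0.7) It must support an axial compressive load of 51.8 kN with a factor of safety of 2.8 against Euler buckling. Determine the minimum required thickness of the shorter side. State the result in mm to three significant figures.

Required P_cr = n·P = 2.8 × 51.8 = 145.0 kN
L_e = K·L = 0.7 × 3.31 = 2.317 m
Required I = P_cr·L_e²/(π²E) = 1.450×10^5 × 2.317² / (π² × 1.15×10^11) = 6.860×10^-7 m⁴
I_req = 6.860×10^5 mm⁴
Rectangle, weak axis: I_min = h·b³/12 with h = 71.7 mm fixed  ⇒  b = (12I/h)^(1/3) = 48.6 mm

b ≈ 48.6 mm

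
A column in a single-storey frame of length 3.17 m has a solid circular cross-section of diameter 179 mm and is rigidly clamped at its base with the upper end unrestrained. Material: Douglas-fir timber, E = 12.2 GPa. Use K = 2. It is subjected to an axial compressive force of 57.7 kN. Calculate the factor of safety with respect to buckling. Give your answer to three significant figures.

I = πd⁴/64 = π×179⁴/64 = 5.039×10^7 mm⁴
I = 5.039×10^7 mm⁴ = 5.039×10^-5 m⁴
Effective length L_e = K·L = 2 × 3.17 = 6.340 m
P_cr = π²EI / L_e² = π² × 12.2×10⁹ × 5.039×10^-5 / 6.340² = 1.510×10^5 N
Factor of safety n = P_cr / P = 150.96 / 57.7 = 2.62

n ≈ 2.62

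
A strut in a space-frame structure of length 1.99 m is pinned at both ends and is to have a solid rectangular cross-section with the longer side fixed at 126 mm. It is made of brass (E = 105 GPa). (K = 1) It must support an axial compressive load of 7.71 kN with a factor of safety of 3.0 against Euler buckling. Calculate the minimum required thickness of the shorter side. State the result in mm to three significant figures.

b ≈ 20.3 mm

Required P_cr = n·P = 3.0 × 7.71 = 23.13 kN
L_e = K·L = 1 × 1.99 = 1.990 m
Required I = P_cr·L_e²/(π²E) = 2.313×10^4 × 1.990² / (π² × 1.05×10^11) = 8.839×10^-8 m⁴
I_req = 8.839×10^4 mm⁴
Rectangle, weak axis: I_min = h·b³/12 with h = 126 mm fixed  ⇒  b = (12I/h)^(1/3) = 20.3 mm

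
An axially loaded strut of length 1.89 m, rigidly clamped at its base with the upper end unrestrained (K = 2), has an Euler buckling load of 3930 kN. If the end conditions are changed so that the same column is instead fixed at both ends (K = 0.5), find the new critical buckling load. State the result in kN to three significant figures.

P_cr ≈ 62900 kN

P_cr ∝ 1/K², so P_cr,new = P_cr,old × (K_old/K_new)² = 3930 × (2/0.5)²
= 3930 × 16.00 = 62900 kN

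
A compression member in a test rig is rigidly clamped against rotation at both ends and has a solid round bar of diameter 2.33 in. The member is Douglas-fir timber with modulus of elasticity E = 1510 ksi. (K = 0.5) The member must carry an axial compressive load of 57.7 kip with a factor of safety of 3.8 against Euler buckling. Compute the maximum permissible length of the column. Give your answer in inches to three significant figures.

L_max ≈ 19.8 in

I = πd⁴/64 = π×2.33⁴/64 = 1.447 in⁴
Required critical load P_cr = n·P = 3.8 × 57.7 = 219.3 kip = 2.193×10^5 lb
From P_cr = π²EI/(K·L)²:  L = (1/K)·√(π²EI/P_cr) = (1/0.5)·√(π²×1.51×10^6×1.447/2.193×10^5)
L = 19.8 in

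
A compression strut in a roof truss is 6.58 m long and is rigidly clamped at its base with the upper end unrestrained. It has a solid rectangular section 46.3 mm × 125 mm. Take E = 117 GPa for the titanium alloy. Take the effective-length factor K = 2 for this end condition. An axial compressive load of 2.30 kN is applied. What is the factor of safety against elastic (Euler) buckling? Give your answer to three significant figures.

n ≈ 3.00

Buckling occurs about the weak axis: I_min = h·b³/12 with b = 46.3 mm (the shorter side).
I_min = 125×46.3³/12 = 1.034×10^6 mm⁴
I = 1.034×10^6 mm⁴ = 1.034×10^-6 m⁴
Effective length L_e = K·L = 2 × 6.58 = 13.16 m
P_cr = π²EI / L_e² = π² × 117×10⁹ × 1.034×10^-6 / 13.16² = 6.894×10^3 N
Factor of safety n = P_cr / P = 6.8936 / 2.30 = 3.00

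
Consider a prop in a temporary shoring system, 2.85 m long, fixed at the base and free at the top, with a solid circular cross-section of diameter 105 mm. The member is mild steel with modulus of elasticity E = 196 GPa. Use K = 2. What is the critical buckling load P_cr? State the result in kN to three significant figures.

I = πd⁴/64 = π×105⁴/64 = 5.967×10^6 mm⁴
I = 5.967×10^6 mm⁴ = 5.967×10^-6 m⁴
Effective length L_e = K·L = 2 × 2.85 = 5.700 m
P_cr = π²EI / L_e² = π² × 196×10⁹ × 5.967×10^-6 / 5.700² = 3.552×10^5 N

P_cr ≈ 355 kN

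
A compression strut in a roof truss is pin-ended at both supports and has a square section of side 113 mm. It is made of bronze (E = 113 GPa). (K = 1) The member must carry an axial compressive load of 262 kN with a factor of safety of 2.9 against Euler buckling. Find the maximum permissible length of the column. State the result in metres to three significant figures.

L_max ≈ 4.47 m

I = a⁴/12 = 113⁴/12 = 1.359×10^7 mm⁴
I = 1.359×10^-5 m⁴
Required critical load P_cr = n·P = 2.9 × 262 = 759.8 kN = 7.598×10^5 N
From P_cr = π²EI/(K·L)²:  L = (1/K)·√(π²EI/P_cr) = (1/1)·√(π²×1.13×10^11×1.359×10^-5/7.598×10^5)
L = 4.47 m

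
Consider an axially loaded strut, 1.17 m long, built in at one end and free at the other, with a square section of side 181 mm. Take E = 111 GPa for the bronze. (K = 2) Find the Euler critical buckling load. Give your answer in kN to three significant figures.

P_cr ≈ 17900 kN

I = a⁴/12 = 181⁴/12 = 8.944×10^7 mm⁴
I = 8.944×10^7 mm⁴ = 8.944×10^-5 m⁴
Effective length L_e = K·L = 2 × 1.17 = 2.340 m
P_cr = π²EI / L_e² = π² × 111×10⁹ × 8.944×10^-5 / 2.340² = 1.789×10^7 N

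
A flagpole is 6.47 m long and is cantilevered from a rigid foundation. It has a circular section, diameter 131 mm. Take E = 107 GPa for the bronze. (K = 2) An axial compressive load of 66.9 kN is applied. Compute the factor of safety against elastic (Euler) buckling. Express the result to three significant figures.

I = πd⁴/64 = π×131⁴/64 = 1.446×10^7 mm⁴
I = 1.446×10^7 mm⁴ = 1.446×10^-5 m⁴
Effective length L_e = K·L = 2 × 6.47 = 12.94 m
P_cr = π²EI / L_e² = π² × 107×10⁹ × 1.446×10^-5 / 12.94² = 9.117×10^4 N
Factor of safety n = P_cr / P = 91.174 / 66.9 = 1.36

n ≈ 1.36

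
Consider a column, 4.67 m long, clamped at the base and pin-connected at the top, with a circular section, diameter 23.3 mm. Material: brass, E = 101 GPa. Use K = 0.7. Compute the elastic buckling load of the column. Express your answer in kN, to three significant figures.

I = πd⁴/64 = π×23.3⁴/64 = 1.447×10^4 mm⁴
I = 1.447×10^4 mm⁴ = 1.447×10^-8 m⁴
Effective length L_e = K·L = 0.7 × 4.67 = 3.269 m
P_cr = π²EI / L_e² = π² × 101×10⁹ × 1.447×10^-8 / 3.269² = 1.350×10^3 N

P_cr ≈ 1.35 kN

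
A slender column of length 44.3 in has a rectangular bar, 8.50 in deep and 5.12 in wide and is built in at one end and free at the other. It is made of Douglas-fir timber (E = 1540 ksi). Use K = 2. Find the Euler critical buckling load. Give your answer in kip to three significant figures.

P_cr ≈ 184 kip

Buckling occurs about the weak axis: I_min = h·b³/12 with b = 5.12 in (the shorter side).
I_min = 8.50×5.12³/12 = 95.07 in⁴
Effective length L_e = K·L = 2 × 44.3 = 88.60 in
P_cr = π²EI / L_e² = π² × 1540×10³ × 95.07 / 88.60² = 1.841×10^5 lb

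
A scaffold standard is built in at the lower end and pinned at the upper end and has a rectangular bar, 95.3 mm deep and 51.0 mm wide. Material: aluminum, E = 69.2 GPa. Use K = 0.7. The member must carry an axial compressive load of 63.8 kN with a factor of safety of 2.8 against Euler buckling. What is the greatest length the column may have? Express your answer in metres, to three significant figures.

L_max ≈ 2.87 m

Buckling occurs about the weak axis: I_min = h·b³/12 with b = 51.0 mm (the shorter side).
I_min = 95.3×51.0³/12 = 1.053×10^6 mm⁴
I = 1.053×10^-6 m⁴
Required critical load P_cr = n·P = 2.8 × 63.8 = 178.6 kN = 1.786×10^5 N
From P_cr = π²EI/(K·L)²:  L = (1/K)·√(π²EI/P_cr) = (1/0.7)·√(π²×6.92×10^10×1.053×10^-6/1.786×10^5)
L = 2.87 m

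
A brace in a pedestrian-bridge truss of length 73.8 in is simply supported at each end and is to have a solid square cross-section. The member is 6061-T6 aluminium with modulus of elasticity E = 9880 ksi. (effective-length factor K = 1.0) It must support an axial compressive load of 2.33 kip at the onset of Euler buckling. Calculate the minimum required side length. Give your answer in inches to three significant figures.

L_e = K·L = 1 × 73.8 = 73.80 in
Required I = P_cr·L_e²/(π²E) = 2.330×10^3 × 73.80² / (π² × 9.88×10^6) = 0.1301 in⁴
Solid square: I = a⁴/12  ⇒  a = (12I)^(1/4) = (12×0.1301)^(1/4) = 1.12 in

a ≈ 1.12 in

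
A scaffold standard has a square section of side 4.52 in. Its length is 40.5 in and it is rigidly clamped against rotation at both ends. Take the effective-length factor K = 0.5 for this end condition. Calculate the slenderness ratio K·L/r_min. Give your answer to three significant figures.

λ ≈ 15.5

I = a⁴/12 = 4.52⁴/12 = 34.78 in⁴
A = 20.43 in²;  r_min = √(I/A) = √(34.78/20.43) = 1.305 in
L_e = K·L = 0.5 × 40.5 = 20.25 in
λ = L_e / r_min = 20.250 / 1.305 = 15.5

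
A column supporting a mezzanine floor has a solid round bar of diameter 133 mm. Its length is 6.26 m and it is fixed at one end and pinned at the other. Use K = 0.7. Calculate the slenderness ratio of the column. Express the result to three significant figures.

λ ≈ 132

I = πd⁴/64 = π×133⁴/64 = 1.536×10^7 mm⁴
A = 1.389×10^4 mm²;  r_min = √(I/A) = √(1.536×10^7/1.389×10^4) = 33.25 mm
L_e = K·L = 0.7 × 6.26 m = 4.382 m = 4382.0 mm
λ = L_e / r_min = 4382.0 / 33.25 = 132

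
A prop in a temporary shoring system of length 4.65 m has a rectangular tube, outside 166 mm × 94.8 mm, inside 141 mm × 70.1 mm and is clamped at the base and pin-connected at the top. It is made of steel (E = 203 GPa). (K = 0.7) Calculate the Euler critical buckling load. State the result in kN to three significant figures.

P_cr ≈ 1460 kN

Weak-axis I_min = (h_o·b_o³ − h_i·b_i³)/12 with b_o = 94.8, b_i = 70.10 mm (shorter outer/inner sides).
I_min = (166×94.8³ − 141.0×70.10³)/12 = 7.738×10^6 mm⁴
I = 7.738×10^6 mm⁴ = 7.738×10^-6 m⁴
Effective length L_e = K·L = 0.7 × 4.65 = 3.255 m
P_cr = π²EI / L_e² = π² × 203×10⁹ × 7.738×10^-6 / 3.255² = 1.463×10^6 N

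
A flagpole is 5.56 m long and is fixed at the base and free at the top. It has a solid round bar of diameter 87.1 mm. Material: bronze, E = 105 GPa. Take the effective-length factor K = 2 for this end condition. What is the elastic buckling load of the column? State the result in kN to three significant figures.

I = πd⁴/64 = π×87.1⁴/64 = 2.825×10^6 mm⁴
I = 2.825×10^6 mm⁴ = 2.825×10^-6 m⁴
Effective length L_e = K·L = 2 × 5.56 = 11.12 m
P_cr = π²EI / L_e² = π² × 105×10⁹ × 2.825×10^-6 / 11.12² = 2.368×10^4 N

P_cr ≈ 23.7 kN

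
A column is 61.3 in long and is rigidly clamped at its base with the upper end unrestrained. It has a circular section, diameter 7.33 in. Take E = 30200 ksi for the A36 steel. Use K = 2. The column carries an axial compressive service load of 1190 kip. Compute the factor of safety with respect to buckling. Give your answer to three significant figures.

n ≈ 2.36

I = πd⁴/64 = π×7.33⁴/64 = 141.7 in⁴
Effective length L_e = K·L = 2 × 61.3 = 122.6 in
P_cr = π²EI / L_e² = π² × 30200×10³ × 141.7 / 122.6² = 2.810×10^6 lb
Factor of safety n = P_cr / P = 2810.0 / 1190 = 2.36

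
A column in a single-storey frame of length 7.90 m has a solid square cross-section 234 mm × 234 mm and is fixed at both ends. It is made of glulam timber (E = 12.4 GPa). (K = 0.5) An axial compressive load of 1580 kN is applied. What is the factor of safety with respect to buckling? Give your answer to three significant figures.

I = a⁴/12 = 234⁴/12 = 2.499×10^8 mm⁴
I = 2.499×10^8 mm⁴ = 2.499×10^-4 m⁴
Effective length L_e = K·L = 0.5 × 7.90 = 3.950 m
P_cr = π²EI / L_e² = π² × 12.4×10⁹ × 2.499×10^-4 / 3.950² = 1.960×10^6 N
Factor of safety n = P_cr / P = 1959.8 / 1580 = 1.24

n ≈ 1.24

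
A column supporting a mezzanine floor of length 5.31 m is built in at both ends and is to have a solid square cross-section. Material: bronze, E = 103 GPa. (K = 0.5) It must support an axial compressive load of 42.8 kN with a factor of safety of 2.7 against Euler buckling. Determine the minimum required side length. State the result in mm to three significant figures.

Required P_cr = n·P = 2.7 × 42.8 = 115.6 kN
L_e = K·L = 0.5 × 5.31 = 2.655 m
Required I = P_cr·L_e²/(π²E) = 1.156×10^5 × 2.655² / (π² × 1.03×10^11) = 8.013×10^-7 m⁴
I_req = 8.013×10^5 mm⁴
Solid square: I = a⁴/12  ⇒  a = (12I)^(1/4) = (12×8.013×10^5)^(1/4) = 55.7 mm

a ≈ 55.7 mm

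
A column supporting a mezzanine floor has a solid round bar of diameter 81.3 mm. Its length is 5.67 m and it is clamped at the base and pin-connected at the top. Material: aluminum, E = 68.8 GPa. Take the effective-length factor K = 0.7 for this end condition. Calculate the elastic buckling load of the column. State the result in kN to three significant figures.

P_cr ≈ 92.4 kN

I = πd⁴/64 = π×81.3⁴/64 = 2.145×10^6 mm⁴
I = 2.145×10^6 mm⁴ = 2.145×10^-6 m⁴
Effective length L_e = K·L = 0.7 × 5.67 = 3.969 m
P_cr = π²EI / L_e² = π² × 68.8×10⁹ × 2.145×10^-6 / 3.969² = 9.244×10^4 N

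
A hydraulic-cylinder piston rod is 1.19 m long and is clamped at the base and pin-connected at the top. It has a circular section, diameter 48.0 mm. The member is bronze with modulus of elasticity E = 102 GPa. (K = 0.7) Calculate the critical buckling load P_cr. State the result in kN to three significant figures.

P_cr ≈ 378 kN

I = πd⁴/64 = π×48.0⁴/64 = 2.606×10^5 mm⁴
I = 2.606×10^5 mm⁴ = 2.606×10^-7 m⁴
Effective length L_e = K·L = 0.7 × 1.19 = 0.8330 m
P_cr = π²EI / L_e² = π² × 102×10⁹ × 2.606×10^-7 / 0.8330² = 3.780×10^5 N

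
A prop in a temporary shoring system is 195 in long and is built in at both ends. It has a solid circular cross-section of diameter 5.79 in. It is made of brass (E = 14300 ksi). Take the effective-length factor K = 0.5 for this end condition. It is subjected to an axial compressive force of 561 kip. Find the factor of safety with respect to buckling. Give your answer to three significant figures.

n ≈ 1.46

I = πd⁴/64 = π×5.79⁴/64 = 55.17 in⁴
Effective length L_e = K·L = 0.5 × 195 = 97.50 in
P_cr = π²EI / L_e² = π² × 14300×10³ × 55.17 / 97.50² = 8.191×10^5 lb
Factor of safety n = P_cr / P = 819.05 / 561 = 1.46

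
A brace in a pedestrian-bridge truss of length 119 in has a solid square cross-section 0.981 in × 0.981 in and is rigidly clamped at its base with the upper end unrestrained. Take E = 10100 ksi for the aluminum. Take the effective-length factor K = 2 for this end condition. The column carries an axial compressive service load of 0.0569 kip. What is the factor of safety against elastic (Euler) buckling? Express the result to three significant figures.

n ≈ 2.39

I = a⁴/12 = 0.981⁴/12 = 7.718×10^-2 in⁴
Effective length L_e = K·L = 2 × 119 = 238.0 in
P_cr = π²EI / L_e² = π² × 10100×10³ × 7.718×10^-2 / 238.0² = 135.8 lb
Factor of safety n = P_cr / P = 0.13582 / 0.0569 = 2.39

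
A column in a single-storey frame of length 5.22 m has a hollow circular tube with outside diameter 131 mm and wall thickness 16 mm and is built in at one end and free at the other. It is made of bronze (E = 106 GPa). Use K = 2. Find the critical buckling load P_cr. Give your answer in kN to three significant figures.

P_cr ≈ 93.5 kN

Inner diameter d_i = 131 − 2×16 = 99.00 mm
I = π(d_o⁴ − d_i⁴)/64 = π(131⁴ − 99.00⁴)/64 = 9.741×10^6 mm⁴
I = 9.741×10^6 mm⁴ = 9.741×10^-6 m⁴
Effective length L_e = K·L = 2 × 5.22 = 10.44 m
P_cr = π²EI / L_e² = π² × 106×10⁹ × 9.741×10^-6 / 10.44² = 9.350×10^4 N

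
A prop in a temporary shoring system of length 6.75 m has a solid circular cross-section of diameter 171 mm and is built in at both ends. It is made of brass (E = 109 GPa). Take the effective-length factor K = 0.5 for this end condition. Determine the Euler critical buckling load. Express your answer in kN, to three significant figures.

P_cr ≈ 3960 kN

I = πd⁴/64 = π×171⁴/64 = 4.197×10^7 mm⁴
I = 4.197×10^7 mm⁴ = 4.197×10^-5 m⁴
Effective length L_e = K·L = 0.5 × 6.75 = 3.375 m
P_cr = π²EI / L_e² = π² × 109×10⁹ × 4.197×10^-5 / 3.375² = 3.964×10^6 N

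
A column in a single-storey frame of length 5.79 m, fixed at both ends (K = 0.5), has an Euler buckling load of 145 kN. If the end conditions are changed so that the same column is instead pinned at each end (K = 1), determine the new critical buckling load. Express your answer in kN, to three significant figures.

P_cr ≈ 36.2 kN

P_cr ∝ 1/K², so P_cr,new = P_cr,old × (K_old/K_new)² = 145 × (0.5/1)²
= 145 × 0.2500 = 36.2 kN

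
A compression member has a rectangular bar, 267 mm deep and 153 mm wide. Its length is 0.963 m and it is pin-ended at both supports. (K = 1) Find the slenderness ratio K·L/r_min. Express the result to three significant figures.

λ ≈ 21.8

For a rectangle r_min = b/√12 = 153/√12 = 44.17 mm
L_e = K·L = 1 × 0.963 m = 0.9630 m = 963.00 mm
λ = L_e / r_min = 963.00 / 44.17 = 21.8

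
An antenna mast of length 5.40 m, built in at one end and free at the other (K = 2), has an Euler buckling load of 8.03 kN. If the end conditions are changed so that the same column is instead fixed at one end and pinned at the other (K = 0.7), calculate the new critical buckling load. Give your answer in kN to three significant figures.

P_cr ≈ 65.6 kN

P_cr ∝ 1/K², so P_cr,new = P_cr,old × (K_old/K_new)² = 8.03 × (2/0.7)²
= 8.03 × 8.163 = 65.6 kN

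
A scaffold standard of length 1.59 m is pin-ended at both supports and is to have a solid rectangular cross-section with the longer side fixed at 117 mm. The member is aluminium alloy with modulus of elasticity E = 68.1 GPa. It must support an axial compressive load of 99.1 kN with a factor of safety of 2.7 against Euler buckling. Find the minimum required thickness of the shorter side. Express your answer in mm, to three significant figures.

b ≈ 46.9 mm

Required P_cr = n·P = 2.7 × 99.1 = 267.6 kN
L_e = K·L = 1 × 1.59 = 1.590 m
Required I = P_cr·L_e²/(π²E) = 2.676×10^5 × 1.590² / (π² × 6.81×10^10) = 1.006×10^-6 m⁴
I_req = 1.006×10^6 mm⁴
Rectangle, weak axis: I_min = h·b³/12 with h = 117 mm fixed  ⇒  b = (12I/h)^(1/3) = 46.9 mm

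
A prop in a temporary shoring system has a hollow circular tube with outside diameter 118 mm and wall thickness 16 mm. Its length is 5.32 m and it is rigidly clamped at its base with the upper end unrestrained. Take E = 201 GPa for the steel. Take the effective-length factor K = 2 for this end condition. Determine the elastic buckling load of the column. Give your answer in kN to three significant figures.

Inner diameter d_i = 118 − 2×16 = 86.00 mm
I = π(d_o⁴ − d_i⁴)/64 = π(118⁴ − 86.00⁴)/64 = 6.832×10^6 mm⁴
I = 6.832×10^6 mm⁴ = 6.832×10^-6 m⁴
Effective length L_e = K·L = 2 × 5.32 = 10.64 m
P_cr = π²EI / L_e² = π² × 201×10⁹ × 6.832×10^-6 / 10.64² = 1.197×10^5 N

P_cr ≈ 120 kN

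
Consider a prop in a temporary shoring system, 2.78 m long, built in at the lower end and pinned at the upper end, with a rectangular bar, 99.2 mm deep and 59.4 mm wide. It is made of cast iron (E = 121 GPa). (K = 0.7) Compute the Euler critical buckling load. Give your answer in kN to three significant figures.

Buckling occurs about the weak axis: I_min = h·b³/12 with b = 59.4 mm (the shorter side).
I_min = 99.2×59.4³/12 = 1.733×10^6 mm⁴
I = 1.733×10^6 mm⁴ = 1.733×10^-6 m⁴
Effective length L_e = K·L = 0.7 × 2.78 = 1.946 m
P_cr = π²EI / L_e² = π² × 121×10⁹ × 1.733×10^-6 / 1.946² = 5.464×10^5 N

P_cr ≈ 546 kN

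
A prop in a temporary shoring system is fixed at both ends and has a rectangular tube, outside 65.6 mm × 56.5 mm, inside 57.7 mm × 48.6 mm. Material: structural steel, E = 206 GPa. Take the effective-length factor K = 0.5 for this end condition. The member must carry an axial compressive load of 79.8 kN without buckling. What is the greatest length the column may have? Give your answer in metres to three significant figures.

Weak-axis I_min = (h_o·b_o³ − h_i·b_i³)/12 with b_o = 56.5, b_i = 48.60 mm (shorter outer/inner sides).
I_min = (65.6×56.5³ − 57.70×48.60³)/12 = 4.340×10^5 mm⁴
I = 4.340×10^-7 m⁴
At the buckling limit P_cr = P = 7.980×10^4 N
From P_cr = π²EI/(K·L)²:  L = (1/K)·√(π²EI/P_cr) = (1/0.5)·√(π²×2.06×10^11×4.340×10^-7/7.980×10^4)
L = 6.65 m

L_max ≈ 6.65 m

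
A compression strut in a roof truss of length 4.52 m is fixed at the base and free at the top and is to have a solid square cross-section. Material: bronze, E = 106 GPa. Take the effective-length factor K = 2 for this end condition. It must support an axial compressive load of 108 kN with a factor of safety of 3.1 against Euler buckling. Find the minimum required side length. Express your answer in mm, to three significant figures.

Required P_cr = n·P = 3.1 × 108 = 334.8 kN
L_e = K·L = 2 × 4.52 = 9.040 m
Required I = P_cr·L_e²/(π²E) = 3.348×10^5 × 9.040² / (π² × 1.06×10^11) = 2.615×10^-5 m⁴
I_req = 2.615×10^7 mm⁴
Solid square: I = a⁴/12  ⇒  a = (12I)^(1/4) = (12×2.615×10^7)^(1/4) = 133 mm

a ≈ 133 mm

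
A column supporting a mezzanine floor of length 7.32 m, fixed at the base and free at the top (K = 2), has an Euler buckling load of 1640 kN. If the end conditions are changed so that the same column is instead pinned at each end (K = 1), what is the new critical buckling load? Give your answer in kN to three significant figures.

P_cr ≈ 6560 kN

P_cr ∝ 1/K², so P_cr,new = P_cr,old × (K_old/K_new)² = 1640 × (2/1)²
= 1640 × 4.000 = 6560 kN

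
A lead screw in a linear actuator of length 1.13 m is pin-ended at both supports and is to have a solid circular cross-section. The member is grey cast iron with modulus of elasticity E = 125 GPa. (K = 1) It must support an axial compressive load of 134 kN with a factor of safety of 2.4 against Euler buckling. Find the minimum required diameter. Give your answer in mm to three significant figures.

d ≈ 51.0 mm

Required P_cr = n·P = 2.4 × 134 = 321.6 kN
L_e = K·L = 1 × 1.13 = 1.130 m
Required I = P_cr·L_e²/(π²E) = 3.216×10^5 × 1.130² / (π² × 1.25×10^11) = 3.329×10^-7 m⁴
I_req = 3.329×10^5 mm⁴
Solid circle: I = πd⁴/64  ⇒  d = (64I/π)^(1/4) = (64×3.329×10^5/π)^(1/4) = 51.0 mm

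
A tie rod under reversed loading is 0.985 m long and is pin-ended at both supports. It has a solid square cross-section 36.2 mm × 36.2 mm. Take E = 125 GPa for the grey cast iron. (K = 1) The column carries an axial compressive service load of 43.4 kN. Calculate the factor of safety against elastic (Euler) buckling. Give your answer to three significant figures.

n ≈ 4.19

I = a⁴/12 = 36.2⁴/12 = 1.431×10^5 mm⁴
I = 1.431×10^5 mm⁴ = 1.431×10^-7 m⁴
Effective length L_e = K·L = 1 × 0.985 = 0.9850 m
P_cr = π²EI / L_e² = π² × 125×10⁹ × 1.431×10^-7 / 0.9850² = 1.820×10^5 N
Factor of safety n = P_cr / P = 181.97 / 43.4 = 4.19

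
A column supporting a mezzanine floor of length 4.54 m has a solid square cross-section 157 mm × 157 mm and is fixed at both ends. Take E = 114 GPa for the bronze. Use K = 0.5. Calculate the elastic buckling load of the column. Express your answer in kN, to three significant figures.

P_cr ≈ 11100 kN

I = a⁴/12 = 157⁴/12 = 5.063×10^7 mm⁴
I = 5.063×10^7 mm⁴ = 5.063×10^-5 m⁴
Effective length L_e = K·L = 0.5 × 4.54 = 2.270 m
P_cr = π²EI / L_e² = π² × 114×10⁹ × 5.063×10^-5 / 2.270² = 1.106×10^7 N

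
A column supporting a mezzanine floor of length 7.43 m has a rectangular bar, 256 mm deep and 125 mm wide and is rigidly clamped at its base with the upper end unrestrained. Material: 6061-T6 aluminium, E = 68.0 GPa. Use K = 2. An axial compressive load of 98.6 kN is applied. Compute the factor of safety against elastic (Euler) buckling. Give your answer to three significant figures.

Buckling occurs about the weak axis: I_min = h·b³/12 with b = 125 mm (the shorter side).
I_min = 256×125³/12 = 4.167×10^7 mm⁴
I = 4.167×10^7 mm⁴ = 4.167×10^-5 m⁴
Effective length L_e = K·L = 2 × 7.43 = 14.86 m
P_cr = π²EI / L_e² = π² × 68.0×10⁹ × 4.167×10^-5 / 14.86² = 1.266×10^5 N
Factor of safety n = P_cr / P = 126.64 / 98.6 = 1.28

n ≈ 1.28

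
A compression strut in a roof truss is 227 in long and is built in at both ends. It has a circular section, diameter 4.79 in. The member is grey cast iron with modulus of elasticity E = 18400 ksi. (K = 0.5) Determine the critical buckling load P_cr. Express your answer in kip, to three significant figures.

P_cr ≈ 364 kip

I = πd⁴/64 = π×4.79⁴/64 = 25.84 in⁴
Effective length L_e = K·L = 0.5 × 227 = 113.5 in
P_cr = π²EI / L_e² = π² × 18400×10³ × 25.84 / 113.5² = 3.643×10^5 lb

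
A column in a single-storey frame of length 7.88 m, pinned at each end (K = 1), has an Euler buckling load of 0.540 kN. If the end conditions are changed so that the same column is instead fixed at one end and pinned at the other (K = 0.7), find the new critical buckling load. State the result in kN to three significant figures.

P_cr ∝ 1/K², so P_cr,new = P_cr,old × (K_old/K_new)² = 0.540 × (1/0.7)²
= 0.540 × 2.041 = 1.10 kN

P_cr ≈ 1.10 kN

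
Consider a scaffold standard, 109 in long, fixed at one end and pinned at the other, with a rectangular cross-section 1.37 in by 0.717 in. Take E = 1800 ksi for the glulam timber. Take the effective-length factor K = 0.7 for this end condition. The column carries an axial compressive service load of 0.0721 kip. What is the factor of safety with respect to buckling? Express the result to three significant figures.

Buckling occurs about the weak axis: I_min = h·b³/12 with b = 0.717 in (the shorter side).
I_min = 1.37×0.717³/12 = 4.208×10^-2 in⁴
Effective length L_e = K·L = 0.7 × 109 = 76.30 in
P_cr = π²EI / L_e² = π² × 1800×10³ × 4.208×10^-2 / 76.30² = 128.4 lb
Factor of safety n = P_cr / P = 0.12842 / 0.0721 = 1.78

n ≈ 1.78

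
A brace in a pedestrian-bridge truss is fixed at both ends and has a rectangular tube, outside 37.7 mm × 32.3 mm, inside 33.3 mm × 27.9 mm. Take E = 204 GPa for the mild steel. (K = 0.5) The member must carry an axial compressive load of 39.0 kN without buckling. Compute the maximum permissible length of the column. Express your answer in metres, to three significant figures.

L_max ≈ 3.07 m

Weak-axis I_min = (h_o·b_o³ − h_i·b_i³)/12 with b_o = 32.3, b_i = 27.90 mm (shorter outer/inner sides).
I_min = (37.7×32.3³ − 33.30×27.90³)/12 = 4.560×10^4 mm⁴
I = 4.560×10^-8 m⁴
At the buckling limit P_cr = P = 3.900×10^4 N
From P_cr = π²EI/(K·L)²:  L = (1/K)·√(π²EI/P_cr) = (1/0.5)·√(π²×2.04×10^11×4.560×10^-8/3.900×10^4)
L = 3.07 m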